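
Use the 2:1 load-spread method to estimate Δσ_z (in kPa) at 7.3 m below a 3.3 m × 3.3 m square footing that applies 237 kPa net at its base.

Δσ_z ≈ 23 kPa

By the 2:1 method the load spreads at 1 horizontal : 2 vertical, so at depth z the loaded area has grown by z in each plan dimension:
Δσ = qBL/((B+z)(L+z)) = 237×3.3×3.3/((3.3+7.3)(3.3+7.3)) = 22.97 kPa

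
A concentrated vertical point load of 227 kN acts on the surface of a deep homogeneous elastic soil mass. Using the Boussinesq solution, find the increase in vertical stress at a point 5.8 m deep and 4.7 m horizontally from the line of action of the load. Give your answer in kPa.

Δσ_z ≈ 0.912 kPa

Boussinesq vertical stress below a point load on an elastic half-space:
Δσ_z = 3P/(2πz²) · [1 + (r/z)²]^(−5/2)
r/z = 4.7/5.8 = 0.81034; [1+(r/z)²]^(−5/2) = 0.28309.
Δσ_z = 3×227/(2π×5.8²) × 0.28309 = 3.2219 × 0.28309 = 0.9121 kPa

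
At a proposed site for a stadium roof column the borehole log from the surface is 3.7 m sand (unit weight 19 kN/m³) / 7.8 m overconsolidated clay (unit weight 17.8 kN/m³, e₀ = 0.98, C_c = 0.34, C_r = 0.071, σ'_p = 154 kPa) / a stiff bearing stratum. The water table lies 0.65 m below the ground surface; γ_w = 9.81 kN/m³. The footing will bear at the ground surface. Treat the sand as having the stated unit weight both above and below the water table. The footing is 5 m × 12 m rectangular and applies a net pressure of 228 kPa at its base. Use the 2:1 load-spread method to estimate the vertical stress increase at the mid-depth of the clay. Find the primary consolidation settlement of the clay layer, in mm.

S_c ≈ 69.7 mm

Mid-depth of clay below the ground surface: z = 3.7 + 7.8/2 = 7.6 m.
Total vertical stress at mid-clay: σ_v = 19×3.7 + 17.8×3.9 = 139.72 kPa.
Pore pressure: u = 9.81×(7.6 − 0.65) = 68.18 kPa.
Initial effective stress: σ'_0 = σ_v − u = 139.72 − 68.18 = 71.54 kPa.
Stress increase at mid-clay by the 2:1 spreading method:
Δσ = qBL/((B+z)(L+z)) = 228×5×12/((5+7.6)(12+7.6)) = 55.394 kPa
Final effective stress: σ'_f = 71.54 + 55.394 = 126.93 kPa.
σ'_f = 126.93 ≤ σ'_p = 154 kPa, so the clay remains overconsolidated and only the recompression index applies:
S_c = C_r·H/(1+e₀)·log₁₀(σ'_f/σ'_0) = 0.071×7.8/1.98×log₁₀(126.93/71.54)
    = 0.2797 × 0.24902 = 0.06965 m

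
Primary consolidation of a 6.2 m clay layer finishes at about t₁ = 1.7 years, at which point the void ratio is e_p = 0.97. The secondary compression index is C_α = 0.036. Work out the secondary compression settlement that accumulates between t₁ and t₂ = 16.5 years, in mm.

Secondary compression: S_s = C_α·H/(1+e_p)·log₁₀(t₂/t₁)
S_s = 0.036×6.2/(1+0.97)×log₁₀(16.5/1.7)
    = 0.1133 × 0.987 = 0.1118 m

S_s ≈ 112 mm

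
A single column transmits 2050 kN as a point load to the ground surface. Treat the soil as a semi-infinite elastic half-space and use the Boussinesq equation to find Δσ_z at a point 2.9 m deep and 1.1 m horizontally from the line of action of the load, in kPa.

Boussinesq vertical stress below a point load on an elastic half-space:
Δσ_z = 3P/(2πz²) · [1 + (r/z)²]^(−5/2)
r/z = 1.1/2.9 = 0.37931; [1+(r/z)²]^(−5/2) = 0.71458.
Δσ_z = 3×2050/(2π×2.9²) × 0.71458 = 116.39 × 0.71458 = 83.17 kPa

Δσ_z ≈ 83.2 kPa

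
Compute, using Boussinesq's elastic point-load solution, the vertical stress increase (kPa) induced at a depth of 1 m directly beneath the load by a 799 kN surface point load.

Boussinesq vertical stress below a point load on an elastic half-space:
Δσ_z = 3P/(2πz²) · [1 + (r/z)²]^(−5/2)
r/z = 0/1 = 0; [1+(r/z)²]^(−5/2) = 1.
Δσ_z = 3×799/(2π×1²) × 1 = 381.49 × 1 = 381.5 kPa

Δσ_z ≈ 381 kPa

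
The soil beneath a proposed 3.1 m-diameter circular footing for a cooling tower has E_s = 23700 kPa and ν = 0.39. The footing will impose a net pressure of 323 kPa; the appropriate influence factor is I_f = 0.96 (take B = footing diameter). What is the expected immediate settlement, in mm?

S_e ≈ 34.4 mm

Immediate (elastic) settlement: S_e = q·B·(1−ν²)/E_s · I_f.
S_e = 323 × 3.1 × (1 − 0.39²) / 23700 × 0.96
    = 323 × 3.1 × 0.8479 / 23700 × 0.96
    = 0.03439 m = 34.39 mm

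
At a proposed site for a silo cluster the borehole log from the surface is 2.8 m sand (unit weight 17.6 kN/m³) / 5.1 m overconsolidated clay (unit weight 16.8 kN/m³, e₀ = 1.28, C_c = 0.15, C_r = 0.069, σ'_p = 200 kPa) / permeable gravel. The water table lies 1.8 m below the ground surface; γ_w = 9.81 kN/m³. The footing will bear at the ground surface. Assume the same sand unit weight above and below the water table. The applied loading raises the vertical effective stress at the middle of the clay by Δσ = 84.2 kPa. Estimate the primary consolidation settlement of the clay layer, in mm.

S_c ≈ 60.6 mm

Mid-depth of clay below the ground surface: z = 2.8 + 5.1/2 = 5.35 m.
Total vertical stress at mid-clay: σ_v = 17.6×2.8 + 16.8×2.55 = 92.12 kPa.
Pore pressure: u = 9.81×(5.35 − 1.8) = 34.825 kPa.
Initial effective stress: σ'_0 = σ_v − u = 92.12 − 34.825 = 57.295 kPa.
Final effective stress: σ'_f = 57.295 + 84.2 = 141.5 kPa.
σ'_f = 141.5 ≤ σ'_p = 200 kPa, so the clay remains overconsolidated and only the recompression index applies:
S_c = C_r·H/(1+e₀)·log₁₀(σ'_f/σ'_0) = 0.069×5.1/2.28×log₁₀(141.5/57.295)
    = 0.15434 × 0.39264 = 0.0606 m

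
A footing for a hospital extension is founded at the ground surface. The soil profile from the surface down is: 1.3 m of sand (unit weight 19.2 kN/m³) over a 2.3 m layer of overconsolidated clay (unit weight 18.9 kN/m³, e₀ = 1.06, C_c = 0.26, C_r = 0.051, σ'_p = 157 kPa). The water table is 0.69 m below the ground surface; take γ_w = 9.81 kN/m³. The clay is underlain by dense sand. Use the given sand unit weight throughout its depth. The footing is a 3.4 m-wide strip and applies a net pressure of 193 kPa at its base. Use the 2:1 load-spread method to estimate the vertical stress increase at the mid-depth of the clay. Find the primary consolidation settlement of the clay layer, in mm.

Mid-depth of clay below the ground surface: z = 1.3 + 2.3/2 = 2.45 m.
Total vertical stress at mid-clay: σ_v = 19.2×1.3 + 18.9×1.15 = 46.695 kPa.
Pore pressure: u = 9.81×(2.45 − 0.69) = 17.266 kPa.
Initial effective stress: σ'_0 = σ_v − u = 46.695 − 17.266 = 29.429 kPa.
Stress increase at mid-clay by the 2:1 spreading method:
Δσ = qB/(B+z) = 193×3.4/(3.4+2.45) = 112.17 kPa
Final effective stress: σ'_f = 29.429 + 112.17 = 141.6 kPa.
σ'_f = 141.6 ≤ σ'_p = 157 kPa, so the clay remains overconsolidated and only the recompression index applies:
S_c = C_r·H/(1+e₀)·log₁₀(σ'_f/σ'_0) = 0.051×2.3/2.06×log₁₀(141.6/29.429)
    = 0.056941 × 0.68229 = 0.03885 m

S_c ≈ 38.9 mm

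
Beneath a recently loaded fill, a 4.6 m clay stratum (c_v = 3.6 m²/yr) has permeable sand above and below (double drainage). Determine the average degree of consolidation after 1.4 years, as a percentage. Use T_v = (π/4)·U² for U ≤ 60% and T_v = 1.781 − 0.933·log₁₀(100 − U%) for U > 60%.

U ≈ 92.3 %

Drainage path length: H_d = H/2 = 2.3 m (double drainage).
T_v = c_v·t/H_d² = 3.6×1.4/2.3² = 0.95274.
T_v = 0.95274 corresponds to the U > 60% branch:
U = 1 − 10^((1.781 − T_v)/0.933)/100 = 0.9228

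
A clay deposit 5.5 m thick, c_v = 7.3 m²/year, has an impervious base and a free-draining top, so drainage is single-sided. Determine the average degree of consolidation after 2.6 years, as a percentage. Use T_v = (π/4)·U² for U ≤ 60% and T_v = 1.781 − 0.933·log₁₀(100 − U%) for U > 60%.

Drainage path length: H_d = H = 5.5 m (single drainage).
T_v = c_v·t/H_d² = 7.3×2.6/5.5² = 0.62744.
T_v = 0.62744 corresponds to the U > 60% branch:
U = 1 − 10^((1.781 − T_v)/0.933)/100 = 0.8277

U ≈ 82.8 %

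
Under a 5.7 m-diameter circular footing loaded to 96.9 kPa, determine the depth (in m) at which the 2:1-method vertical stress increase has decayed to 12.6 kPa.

2:1 spreading — at depth z the loaded area has grown by z in each plan dimension:
qD²/(D+z)² = Δσ_z ⇒ z = D(√(q/Δσ_z) − 1) = 5.7×(√(96.9/12.6) − 1) = 10.11 m

z ≈ 10.1 m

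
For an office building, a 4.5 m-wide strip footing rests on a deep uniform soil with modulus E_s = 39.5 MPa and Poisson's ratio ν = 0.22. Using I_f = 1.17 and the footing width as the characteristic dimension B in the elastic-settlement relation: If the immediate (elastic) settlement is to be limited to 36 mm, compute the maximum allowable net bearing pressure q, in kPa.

q ≈ 284 kPa

E_s = 39.5 MPa = 39500 kPa.
S_e = q·B·(1−ν²)/E_s · I_f  ⇒  q = S_e·E_s / (B·(1−ν²)·I_f).
q = 0.036 × 39500 / (4.5 × 0.9516 × 1.17) = 283.8 kPa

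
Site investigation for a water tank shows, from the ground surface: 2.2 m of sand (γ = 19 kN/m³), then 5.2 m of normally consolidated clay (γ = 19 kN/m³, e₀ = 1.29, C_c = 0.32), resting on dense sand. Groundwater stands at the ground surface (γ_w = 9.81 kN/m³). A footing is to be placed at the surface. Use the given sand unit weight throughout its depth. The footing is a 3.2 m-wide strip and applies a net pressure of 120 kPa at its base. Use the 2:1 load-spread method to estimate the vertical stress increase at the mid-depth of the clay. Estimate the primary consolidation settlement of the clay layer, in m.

S_c ≈ 0.232 m

Mid-depth of clay below the ground surface: z = 2.2 + 5.2/2 = 4.8 m.
Total vertical stress at mid-clay: σ_v = 19×2.2 + 19×2.6 = 91.2 kPa.
Pore pressure: u = 9.81×(4.8 − 0) = 47.088 kPa.
Initial effective stress: σ'_0 = σ_v − u = 91.2 − 47.088 = 44.112 kPa.
Stress increase at mid-clay by the 2:1 spreading method:
Δσ = qB/(B+z) = 120×3.2/(3.2+4.8) = 48 kPa
Final effective stress: σ'_f = σ'_0 + Δσ = 44.112 + 48 = 92.112 kPa.
Normally consolidated clay, so the full stress increment lies on the virgin compression line:
S_c = C_c·H/(1+e₀)·log₁₀(σ'_f/σ'_0) = 0.32×5.2/(1+1.29)×log₁₀(92.112/44.112)
    = 0.72664 × 0.31976 = 0.2324 m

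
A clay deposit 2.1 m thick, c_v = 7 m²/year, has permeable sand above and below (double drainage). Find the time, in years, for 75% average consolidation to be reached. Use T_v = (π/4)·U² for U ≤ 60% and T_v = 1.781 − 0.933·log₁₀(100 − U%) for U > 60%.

Drainage path length: H_d = H/2 = 1.05 m (double drainage).
U > 60%: T_v = 1.781 − 0.933·log₁₀(100 − 75) = 0.47672.
t = T_v·H_d²/c_v = 0.47672×1.05²/7 = 0.07508 years.

t ≈ 0.0751 years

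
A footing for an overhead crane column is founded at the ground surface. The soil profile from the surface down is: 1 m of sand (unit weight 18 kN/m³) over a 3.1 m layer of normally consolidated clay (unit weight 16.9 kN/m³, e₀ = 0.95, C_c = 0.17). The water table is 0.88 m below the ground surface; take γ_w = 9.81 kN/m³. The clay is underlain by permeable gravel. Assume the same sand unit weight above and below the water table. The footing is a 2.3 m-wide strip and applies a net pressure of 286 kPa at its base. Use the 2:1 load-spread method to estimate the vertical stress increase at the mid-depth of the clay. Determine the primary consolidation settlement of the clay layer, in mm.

S_c ≈ 208 mm

Mid-depth of clay below the ground surface: z = 1 + 3.1/2 = 2.55 m.
Total vertical stress at mid-clay: σ_v = 18×1 + 16.9×1.55 = 44.195 kPa.
Pore pressure: u = 9.81×(2.55 − 0.88) = 16.383 kPa.
Initial effective stress: σ'_0 = σ_v − u = 44.195 − 16.383 = 27.812 kPa.
Stress increase at mid-clay by the 2:1 spreading method:
Δσ = qB/(B+z) = 286×2.3/(2.3+2.55) = 135.63 kPa
Final effective stress: σ'_f = σ'_0 + Δσ = 27.812 + 135.63 = 163.44 kPa.
Normally consolidated clay, so the full stress increment lies on the virgin compression line:
S_c = C_c·H/(1+e₀)·log₁₀(σ'_f/σ'_0) = 0.17×3.1/(1+0.95)×log₁₀(163.44/27.812)
    = 0.27026 × 0.76913 = 0.2079 m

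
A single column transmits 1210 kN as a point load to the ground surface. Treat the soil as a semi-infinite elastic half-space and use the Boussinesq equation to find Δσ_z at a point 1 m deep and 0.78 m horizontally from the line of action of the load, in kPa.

Δσ_z ≈ 176 kPa

Boussinesq vertical stress below a point load on an elastic half-space:
Δσ_z = 3P/(2πz²) · [1 + (r/z)²]^(−5/2)
r/z = 0.78/1 = 0.78; [1+(r/z)²]^(−5/2) = 0.3048.
Δσ_z = 3×1210/(2π×1²) × 0.3048 = 577.73 × 0.3048 = 176.1 kPa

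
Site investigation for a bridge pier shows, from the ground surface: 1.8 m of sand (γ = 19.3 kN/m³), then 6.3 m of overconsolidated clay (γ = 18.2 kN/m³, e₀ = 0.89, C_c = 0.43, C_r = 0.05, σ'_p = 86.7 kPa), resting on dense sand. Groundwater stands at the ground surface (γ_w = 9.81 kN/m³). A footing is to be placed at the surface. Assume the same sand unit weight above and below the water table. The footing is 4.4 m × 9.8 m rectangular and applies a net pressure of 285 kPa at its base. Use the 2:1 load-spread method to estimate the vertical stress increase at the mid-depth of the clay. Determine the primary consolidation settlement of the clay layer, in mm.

S_c ≈ 314 mm

Mid-depth of clay below the ground surface: z = 1.8 + 6.3/2 = 4.95 m.
Total vertical stress at mid-clay: σ_v = 19.3×1.8 + 18.2×3.15 = 92.07 kPa.
Pore pressure: u = 9.81×(4.95 − 0) = 48.56 kPa.
Initial effective stress: σ'_0 = σ_v − u = 92.07 − 48.56 = 43.51 kPa.
Stress increase at mid-clay by the 2:1 spreading method:
Δσ = qBL/((B+z)(L+z)) = 285×4.4×9.8/((4.4+4.95)(9.8+4.95)) = 89.109 kPa
Final effective stress: σ'_f = 43.51 + 89.109 = 132.62 kPa.
σ'_f = 132.62 > σ'_p = 86.7 kPa, so the stress path crosses the preconsolidation pressure — recompression up to σ'_p, then virgin compression beyond:
S_c = H/(1+e₀)·[C_r·log₁₀(σ'_p/σ'_0) + C_c·log₁₀(σ'_f/σ'_p)]
    = 6.3/1.89 × [0.05×log₁₀(86.7/43.51) + 0.43×log₁₀(132.62/86.7)]
    = 3.3333 × [0.014972 + 0.079374] = 0.3145 m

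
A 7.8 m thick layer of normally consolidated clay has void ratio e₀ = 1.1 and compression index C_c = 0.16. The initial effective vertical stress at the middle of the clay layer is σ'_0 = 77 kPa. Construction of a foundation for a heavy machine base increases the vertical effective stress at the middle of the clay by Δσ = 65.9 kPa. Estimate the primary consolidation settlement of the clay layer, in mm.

S_c ≈ 160 mm

Final effective stress: σ'_f = σ'_0 + Δσ = 77 + 65.9 = 142.9 kPa.
Normally consolidated clay, so the full stress increment lies on the virgin compression line:
S_c = C_c·H/(1+e₀)·log₁₀(σ'_f/σ'_0) = 0.16×7.8/(1+1.1)×log₁₀(142.9/77)
    = 0.59429 × 0.26854 = 0.1596 m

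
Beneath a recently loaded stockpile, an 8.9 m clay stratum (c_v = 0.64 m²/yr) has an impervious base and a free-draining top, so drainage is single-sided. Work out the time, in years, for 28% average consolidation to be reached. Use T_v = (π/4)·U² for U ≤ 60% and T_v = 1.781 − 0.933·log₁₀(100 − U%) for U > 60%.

t ≈ 7.62 years

Drainage path length: H_d = H = 8.9 m (single drainage).
U ≤ 60%: T_v = (π/4)·U² = (π/4)×0.28² = 0.061575.
t = T_v·H_d²/c_v = 0.061575×8.9²/0.64 = 7.621 years.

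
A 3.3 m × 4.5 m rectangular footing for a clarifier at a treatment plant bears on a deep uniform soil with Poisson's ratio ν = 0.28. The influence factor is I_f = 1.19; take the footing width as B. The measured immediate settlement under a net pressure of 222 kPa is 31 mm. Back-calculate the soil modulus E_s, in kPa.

E_s ≈ 25900 kPa

S_e = q·B·(1−ν²)/E_s · I_f  ⇒  E_s = q·B·(1−ν²)·I_f / S_e.
E_s = 222 × 3.3 × 0.9216 × 1.19 / 0.031 = 25920 kPa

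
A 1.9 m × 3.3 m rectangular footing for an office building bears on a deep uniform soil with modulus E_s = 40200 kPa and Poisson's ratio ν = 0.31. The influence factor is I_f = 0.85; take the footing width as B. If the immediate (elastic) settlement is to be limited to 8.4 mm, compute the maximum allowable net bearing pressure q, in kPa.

q ≈ 231 kPa

S_e = q·B·(1−ν²)/E_s · I_f  ⇒  q = S_e·E_s / (B·(1−ν²)·I_f).
q = 0.0084 × 40200 / (1.9 × 0.9039 × 0.85) = 231.3 kPa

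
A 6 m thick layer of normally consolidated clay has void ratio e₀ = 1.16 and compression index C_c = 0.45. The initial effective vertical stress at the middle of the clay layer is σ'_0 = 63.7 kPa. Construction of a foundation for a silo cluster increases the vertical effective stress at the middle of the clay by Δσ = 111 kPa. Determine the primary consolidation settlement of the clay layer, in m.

Final effective stress: σ'_f = σ'_0 + Δσ = 63.7 + 111 = 174.7 kPa.
Normally consolidated clay, so the full stress increment lies on the virgin compression line:
S_c = C_c·H/(1+e₀)·log₁₀(σ'_f/σ'_0) = 0.45×6/(1+1.16)×log₁₀(174.7/63.7)
    = 1.25 × 0.43815 = 0.5477 m

S_c ≈ 0.548 m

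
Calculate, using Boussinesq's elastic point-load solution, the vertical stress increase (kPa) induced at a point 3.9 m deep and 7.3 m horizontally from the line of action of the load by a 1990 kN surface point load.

Boussinesq vertical stress below a point load on an elastic half-space:
Δσ_z = 3P/(2πz²) · [1 + (r/z)²]^(−5/2)
r/z = 7.3/3.9 = 1.8718; [1+(r/z)²]^(−5/2) = 0.023233.
Δσ_z = 3×1990/(2π×3.9²) × 0.023233 = 62.469 × 0.023233 = 1.451 kPa

Δσ_z ≈ 1.45 kPa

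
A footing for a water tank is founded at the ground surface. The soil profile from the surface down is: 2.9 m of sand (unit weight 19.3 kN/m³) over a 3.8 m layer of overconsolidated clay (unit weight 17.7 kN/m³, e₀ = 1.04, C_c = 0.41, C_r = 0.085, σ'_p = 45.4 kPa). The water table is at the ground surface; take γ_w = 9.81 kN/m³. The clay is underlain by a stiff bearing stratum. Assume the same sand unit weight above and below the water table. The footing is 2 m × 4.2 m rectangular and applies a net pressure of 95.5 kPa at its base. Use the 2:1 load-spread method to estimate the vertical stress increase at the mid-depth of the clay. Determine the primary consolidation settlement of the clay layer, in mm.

S_c ≈ 71.9 mm

Mid-depth of clay below the ground surface: z = 2.9 + 3.8/2 = 4.8 m.
Total vertical stress at mid-clay: σ_v = 19.3×2.9 + 17.7×1.9 = 89.6 kPa.
Pore pressure: u = 9.81×(4.8 − 0) = 47.088 kPa.
Initial effective stress: σ'_0 = σ_v − u = 89.6 − 47.088 = 42.512 kPa.
Stress increase at mid-clay by the 2:1 spreading method:
Δσ = qBL/((B+z)(L+z)) = 95.5×2×4.2/((2+4.8)(4.2+4.8)) = 13.108 kPa
Final effective stress: σ'_f = 42.512 + 13.108 = 55.62 kPa.
σ'_f = 55.62 > σ'_p = 45.4 kPa, so the stress path crosses the preconsolidation pressure — recompression up to σ'_p, then virgin compression beyond:
S_c = H/(1+e₀)·[C_r·log₁₀(σ'_p/σ'_0) + C_c·log₁₀(σ'_f/σ'_p)]
    = 3.8/2.04 × [0.085×log₁₀(45.4/42.512) + 0.41×log₁₀(55.62/45.4)]
    = 1.8627 × [0.0024263 + 0.036152] = 0.07186 m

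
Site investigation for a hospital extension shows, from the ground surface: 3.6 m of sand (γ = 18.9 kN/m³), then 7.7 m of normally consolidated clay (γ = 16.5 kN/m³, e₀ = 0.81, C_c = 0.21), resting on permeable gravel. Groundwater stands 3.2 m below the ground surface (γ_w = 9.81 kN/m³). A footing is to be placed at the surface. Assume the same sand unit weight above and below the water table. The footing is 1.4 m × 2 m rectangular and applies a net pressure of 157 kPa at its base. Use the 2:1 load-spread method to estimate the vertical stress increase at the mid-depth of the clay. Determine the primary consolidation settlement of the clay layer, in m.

Mid-depth of clay below the ground surface: z = 3.6 + 7.7/2 = 7.45 m.
Total vertical stress at mid-clay: σ_v = 18.9×3.6 + 16.5×3.85 = 131.56 kPa.
Pore pressure: u = 9.81×(7.45 − 3.2) = 41.693 kPa.
Initial effective stress: σ'_0 = σ_v − u = 131.56 − 41.693 = 89.867 kPa.
Stress increase at mid-clay by the 2:1 spreading method:
Δσ = qBL/((B+z)(L+z)) = 157×1.4×2/((1.4+7.45)(2+7.45)) = 5.2563 kPa
Final effective stress: σ'_f = σ'_0 + Δσ = 89.867 + 5.2563 = 95.123 kPa.
Normally consolidated clay, so the full stress increment lies on the virgin compression line:
S_c = C_c·H/(1+e₀)·log₁₀(σ'_f/σ'_0) = 0.21×7.7/(1+0.81)×log₁₀(95.123/89.867)
    = 0.89337 × 0.024685 = 0.02205 m

S_c ≈ 0.0221 m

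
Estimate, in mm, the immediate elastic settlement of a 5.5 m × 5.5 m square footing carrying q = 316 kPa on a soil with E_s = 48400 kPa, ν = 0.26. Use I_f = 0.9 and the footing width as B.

Immediate (elastic) settlement: S_e = q·B·(1−ν²)/E_s · I_f.
S_e = 316 × 5.5 × (1 − 0.26²) / 48400 × 0.9
    = 316 × 5.5 × 0.9324 / 48400 × 0.9
    = 0.03013 m = 30.13 mm

S_e ≈ 30.1 mm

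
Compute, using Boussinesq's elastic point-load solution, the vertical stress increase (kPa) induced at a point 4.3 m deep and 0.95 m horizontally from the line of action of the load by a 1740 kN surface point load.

Δσ_z ≈ 39.9 kPa

Boussinesq vertical stress below a point load on an elastic half-space:
Δσ_z = 3P/(2πz²) · [1 + (r/z)²]^(−5/2)
r/z = 0.95/4.3 = 0.22093; [1+(r/z)²]^(−5/2) = 0.88768.
Δσ_z = 3×1740/(2π×4.3²) × 0.88768 = 44.932 × 0.88768 = 39.89 kPa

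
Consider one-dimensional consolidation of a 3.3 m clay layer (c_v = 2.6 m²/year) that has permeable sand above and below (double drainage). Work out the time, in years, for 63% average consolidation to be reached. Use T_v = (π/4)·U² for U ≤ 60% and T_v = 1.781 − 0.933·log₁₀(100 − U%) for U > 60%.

Drainage path length: H_d = H/2 = 1.65 m (double drainage).
U > 60%: T_v = 1.781 − 0.933·log₁₀(100 − 63) = 0.31787.
t = T_v·H_d²/c_v = 0.31787×1.65²/2.6 = 0.3328 years.

t ≈ 0.333 years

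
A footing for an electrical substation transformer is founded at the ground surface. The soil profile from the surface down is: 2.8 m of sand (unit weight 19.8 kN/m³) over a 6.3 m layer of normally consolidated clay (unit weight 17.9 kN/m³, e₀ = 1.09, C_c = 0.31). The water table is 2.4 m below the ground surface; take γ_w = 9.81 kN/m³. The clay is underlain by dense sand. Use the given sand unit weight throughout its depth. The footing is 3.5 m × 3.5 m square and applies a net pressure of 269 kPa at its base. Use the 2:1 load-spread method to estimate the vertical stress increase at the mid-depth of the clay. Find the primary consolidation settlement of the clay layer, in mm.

Mid-depth of clay below the ground surface: z = 2.8 + 6.3/2 = 5.95 m.
Total vertical stress at mid-clay: σ_v = 19.8×2.8 + 17.9×3.15 = 111.82 kPa.
Pore pressure: u = 9.81×(5.95 − 2.4) = 34.825 kPa.
Initial effective stress: σ'_0 = σ_v − u = 111.82 − 34.825 = 76.995 kPa.
Stress increase at mid-clay by the 2:1 spreading method:
Δσ = qBL/((B+z)(L+z)) = 269×3.5×3.5/((3.5+5.95)(3.5+5.95)) = 36.9 kPa
Final effective stress: σ'_f = σ'_0 + Δσ = 76.995 + 36.9 = 113.9 kPa.
Normally consolidated clay, so the full stress increment lies on the virgin compression line:
S_c = C_c·H/(1+e₀)·log₁₀(σ'_f/σ'_0) = 0.31×6.3/(1+1.09)×log₁₀(113.9/76.995)
    = 0.93445 × 0.17006 = 0.1589 m

S_c ≈ 159 mm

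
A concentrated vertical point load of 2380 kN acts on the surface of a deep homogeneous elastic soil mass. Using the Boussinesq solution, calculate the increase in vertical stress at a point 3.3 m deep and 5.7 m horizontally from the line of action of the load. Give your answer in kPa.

Δσ_z ≈ 3.29 kPa

Boussinesq vertical stress below a point load on an elastic half-space:
Δσ_z = 3P/(2πz²) · [1 + (r/z)²]^(−5/2)
r/z = 5.7/3.3 = 1.7273; [1+(r/z)²]^(−5/2) = 0.031575.
Δσ_z = 3×2380/(2π×3.3²) × 0.031575 = 104.35 × 0.031575 = 3.295 kPa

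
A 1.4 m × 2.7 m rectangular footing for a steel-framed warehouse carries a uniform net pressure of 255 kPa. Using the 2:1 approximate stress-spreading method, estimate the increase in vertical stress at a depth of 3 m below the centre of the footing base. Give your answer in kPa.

Δσ_z ≈ 38.4 kPa

By the 2:1 method the load spreads at 1 horizontal : 2 vertical, so at depth z the loaded area has grown by z in each plan dimension:
Δσ = qBL/((B+z)(L+z)) = 255×1.4×2.7/((1.4+3)(2.7+3)) = 38.433 kPa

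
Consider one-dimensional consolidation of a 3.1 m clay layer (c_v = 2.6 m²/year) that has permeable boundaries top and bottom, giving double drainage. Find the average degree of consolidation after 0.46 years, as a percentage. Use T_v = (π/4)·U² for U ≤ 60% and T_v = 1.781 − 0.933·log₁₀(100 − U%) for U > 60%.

Drainage path length: H_d = H/2 = 1.55 m (double drainage).
T_v = c_v·t/H_d² = 2.6×0.46/1.55² = 0.49781.
T_v = 0.49781 corresponds to the U > 60% branch:
U = 1 − 10^((1.781 − T_v)/0.933)/100 = 0.7627

U ≈ 76.3 %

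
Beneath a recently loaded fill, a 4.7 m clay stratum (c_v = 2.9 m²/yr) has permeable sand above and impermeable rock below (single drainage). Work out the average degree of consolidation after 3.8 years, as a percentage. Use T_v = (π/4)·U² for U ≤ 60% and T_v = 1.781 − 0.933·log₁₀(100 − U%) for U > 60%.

Drainage path length: H_d = H = 4.7 m (single drainage).
T_v = c_v·t/H_d² = 2.9×3.8/4.7² = 0.49887.
T_v = 0.49887 corresponds to the U > 60% branch:
U = 1 − 10^((1.781 − T_v)/0.933)/100 = 0.7633

U ≈ 76.3 %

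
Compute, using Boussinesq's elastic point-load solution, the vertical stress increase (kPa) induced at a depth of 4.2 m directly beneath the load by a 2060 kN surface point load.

Δσ_z ≈ 55.8 kPa

Boussinesq vertical stress below a point load on an elastic half-space:
Δσ_z = 3P/(2πz²) · [1 + (r/z)²]^(−5/2)
r/z = 0/4.2 = 0; [1+(r/z)²]^(−5/2) = 1.
Δσ_z = 3×2060/(2π×4.2²) × 1 = 55.758 × 1 = 55.76 kPa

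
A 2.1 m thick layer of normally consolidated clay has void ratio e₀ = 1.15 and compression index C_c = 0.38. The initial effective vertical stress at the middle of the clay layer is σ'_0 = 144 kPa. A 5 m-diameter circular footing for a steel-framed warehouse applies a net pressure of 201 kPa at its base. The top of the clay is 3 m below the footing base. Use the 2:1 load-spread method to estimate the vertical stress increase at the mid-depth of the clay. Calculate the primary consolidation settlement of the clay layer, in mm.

S_c ≈ 57.2 mm

Mid-depth of clay below the footing base: z = 3 + 2.1/2 = 4.05 m.
Stress increase at mid-clay by the 2:1 spreading method:
Δσ ≈ qD²/(D+z)² = 201×5²/(5+4.05)² = 61.353 kPa
Final effective stress: σ'_f = σ'_0 + Δσ = 144 + 61.353 = 205.35 kPa.
Normally consolidated clay, so the full stress increment lies on the virgin compression line:
S_c = C_c·H/(1+e₀)·log₁₀(σ'_f/σ'_0) = 0.38×2.1/(1+1.15)×log₁₀(205.35/144)
    = 0.37116 × 0.15413 = 0.05721 m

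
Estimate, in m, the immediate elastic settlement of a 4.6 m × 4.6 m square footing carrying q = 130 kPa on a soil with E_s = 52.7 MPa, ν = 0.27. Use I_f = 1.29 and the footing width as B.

Immediate (elastic) settlement: S_e = q·B·(1−ν²)/E_s · I_f.
E_s = 52.7 MPa = 52700 kPa.
S_e = 130 × 4.6 × (1 − 0.27²) / 52700 × 1.29
    = 130 × 4.6 × 0.9271 / 52700 × 1.29
    = 0.01357 m

S_e ≈ 0.0136 m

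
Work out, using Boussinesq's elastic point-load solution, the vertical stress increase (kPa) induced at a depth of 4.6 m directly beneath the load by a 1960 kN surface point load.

Δσ_z ≈ 44.2 kPa

Boussinesq vertical stress below a point load on an elastic half-space:
Δσ_z = 3P/(2πz²) · [1 + (r/z)²]^(−5/2)
r/z = 0/4.6 = 0; [1+(r/z)²]^(−5/2) = 1.
Δσ_z = 3×1960/(2π×4.6²) × 1 = 44.226 × 1 = 44.23 kPa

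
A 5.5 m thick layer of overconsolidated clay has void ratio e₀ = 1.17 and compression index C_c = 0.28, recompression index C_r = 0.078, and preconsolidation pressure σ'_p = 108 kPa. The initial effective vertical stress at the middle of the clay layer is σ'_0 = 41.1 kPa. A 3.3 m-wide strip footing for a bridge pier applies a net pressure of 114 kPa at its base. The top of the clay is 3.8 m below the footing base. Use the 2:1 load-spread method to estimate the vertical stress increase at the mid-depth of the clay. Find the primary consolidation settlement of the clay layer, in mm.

Mid-depth of clay below the footing base: z = 3.8 + 5.5/2 = 6.55 m.
Stress increase at mid-clay by the 2:1 spreading method:
Δσ = qB/(B+z) = 114×3.3/(3.3+6.55) = 38.193 kPa
Final effective stress: σ'_f = 41.1 + 38.193 = 79.293 kPa.
σ'_f = 79.293 ≤ σ'_p = 108 kPa, so the clay remains overconsolidated and only the recompression index applies:
S_c = C_r·H/(1+e₀)·log₁₀(σ'_f/σ'_0) = 0.078×5.5/2.17×log₁₀(79.293/41.1)
    = 0.1977 × 0.28539 = 0.05642 m

S_c ≈ 56.4 mm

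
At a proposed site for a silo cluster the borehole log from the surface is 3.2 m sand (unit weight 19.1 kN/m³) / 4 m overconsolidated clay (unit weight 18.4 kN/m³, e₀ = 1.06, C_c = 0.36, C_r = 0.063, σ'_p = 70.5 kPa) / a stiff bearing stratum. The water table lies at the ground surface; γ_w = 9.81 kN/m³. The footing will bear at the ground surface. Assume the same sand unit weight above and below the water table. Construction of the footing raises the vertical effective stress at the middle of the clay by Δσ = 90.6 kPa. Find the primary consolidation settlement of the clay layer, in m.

S_c ≈ 0.224 m

Mid-depth of clay below the ground surface: z = 3.2 + 4/2 = 5.2 m.
Total vertical stress at mid-clay: σ_v = 19.1×3.2 + 18.4×2 = 97.92 kPa.
Pore pressure: u = 9.81×(5.2 − 0) = 51.012 kPa.
Initial effective stress: σ'_0 = σ_v − u = 97.92 − 51.012 = 46.908 kPa.
Final effective stress: σ'_f = 46.908 + 90.6 = 137.51 kPa.
σ'_f = 137.51 > σ'_p = 70.5 kPa, so the stress path crosses the preconsolidation pressure — recompression up to σ'_p, then virgin compression beyond:
S_c = H/(1+e₀)·[C_r·log₁₀(σ'_p/σ'_0) + C_c·log₁₀(σ'_f/σ'_p)]
    = 4/2.06 × [0.063×log₁₀(70.5/46.908) + 0.36×log₁₀(137.51/70.5)]
    = 1.9417 × [0.011147 + 0.10445] = 0.2245 m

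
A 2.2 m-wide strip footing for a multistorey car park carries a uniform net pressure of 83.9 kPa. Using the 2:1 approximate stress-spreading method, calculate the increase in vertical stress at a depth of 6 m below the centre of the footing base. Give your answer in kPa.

Δσ_z ≈ 22.5 kPa

By the 2:1 method the load spreads at 1 horizontal : 2 vertical, so at depth z the loaded area has grown by z in each plan dimension:
Δσ = qB/(B+z) = 83.9×2.2/(2.2+6) = 22.51 kPa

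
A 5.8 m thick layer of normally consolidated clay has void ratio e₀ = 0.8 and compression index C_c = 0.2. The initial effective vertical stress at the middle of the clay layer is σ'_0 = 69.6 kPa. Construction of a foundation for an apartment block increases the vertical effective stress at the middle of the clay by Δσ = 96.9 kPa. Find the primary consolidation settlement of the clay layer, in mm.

Final effective stress: σ'_f = σ'_0 + Δσ = 69.6 + 96.9 = 166.5 kPa.
Normally consolidated clay, so the full stress increment lies on the virgin compression line:
S_c = C_c·H/(1+e₀)·log₁₀(σ'_f/σ'_0) = 0.2×5.8/(1+0.8)×log₁₀(166.5/69.6)
    = 0.64444 × 0.3788 = 0.2441 m

S_c ≈ 244 mm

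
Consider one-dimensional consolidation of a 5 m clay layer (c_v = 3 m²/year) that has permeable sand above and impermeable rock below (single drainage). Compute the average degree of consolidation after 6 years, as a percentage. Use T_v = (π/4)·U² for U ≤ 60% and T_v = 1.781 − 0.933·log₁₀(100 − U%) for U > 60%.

U ≈ 86.3 %

Drainage path length: H_d = H = 5 m (single drainage).
T_v = c_v·t/H_d² = 3×6/5² = 0.72.
T_v = 0.72 corresponds to the U > 60% branch:
U = 1 − 10^((1.781 − T_v)/0.933)/100 = 0.8629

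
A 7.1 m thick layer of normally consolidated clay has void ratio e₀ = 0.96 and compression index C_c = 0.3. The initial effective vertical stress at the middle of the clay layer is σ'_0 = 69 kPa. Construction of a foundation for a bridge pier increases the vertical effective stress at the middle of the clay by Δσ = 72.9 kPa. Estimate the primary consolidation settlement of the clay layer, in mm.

S_c ≈ 340 mm

Final effective stress: σ'_f = σ'_0 + Δσ = 69 + 72.9 = 141.9 kPa.
Normally consolidated clay, so the full stress increment lies on the virgin compression line:
S_c = C_c·H/(1+e₀)·log₁₀(σ'_f/σ'_0) = 0.3×7.1/(1+0.96)×log₁₀(141.9/69)
    = 1.0867 × 0.31313 = 0.3403 m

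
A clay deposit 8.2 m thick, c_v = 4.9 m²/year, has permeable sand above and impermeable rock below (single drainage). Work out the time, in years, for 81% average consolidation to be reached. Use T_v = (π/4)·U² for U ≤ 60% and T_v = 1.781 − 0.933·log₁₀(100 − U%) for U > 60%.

t ≈ 8.07 years

Drainage path length: H_d = H = 8.2 m (single drainage).
U > 60%: T_v = 1.781 − 0.933·log₁₀(100 − 81) = 0.58792.
t = T_v·H_d²/c_v = 0.58792×8.2²/4.9 = 8.068 years.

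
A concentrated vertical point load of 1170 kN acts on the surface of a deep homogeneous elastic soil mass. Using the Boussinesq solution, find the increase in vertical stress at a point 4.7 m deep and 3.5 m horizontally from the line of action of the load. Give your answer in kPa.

Δσ_z ≈ 8.39 kPa

Boussinesq vertical stress below a point load on an elastic half-space:
Δσ_z = 3P/(2πz²) · [1 + (r/z)²]^(−5/2)
r/z = 3.5/4.7 = 0.74468; [1+(r/z)²]^(−5/2) = 0.33189.
Δσ_z = 3×1170/(2π×4.7²) × 0.33189 = 25.289 × 0.33189 = 8.393 kPa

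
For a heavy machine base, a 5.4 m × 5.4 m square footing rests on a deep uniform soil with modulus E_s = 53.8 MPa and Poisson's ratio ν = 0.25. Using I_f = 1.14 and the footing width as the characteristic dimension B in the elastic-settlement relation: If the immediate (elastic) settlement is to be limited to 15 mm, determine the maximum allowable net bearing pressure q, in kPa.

E_s = 53.8 MPa = 53800 kPa.
S_e = q·B·(1−ν²)/E_s · I_f  ⇒  q = S_e·E_s / (B·(1−ν²)·I_f).
q = 0.015 × 53800 / (5.4 × 0.9375 × 1.14) = 139.8 kPa

q ≈ 140 kPa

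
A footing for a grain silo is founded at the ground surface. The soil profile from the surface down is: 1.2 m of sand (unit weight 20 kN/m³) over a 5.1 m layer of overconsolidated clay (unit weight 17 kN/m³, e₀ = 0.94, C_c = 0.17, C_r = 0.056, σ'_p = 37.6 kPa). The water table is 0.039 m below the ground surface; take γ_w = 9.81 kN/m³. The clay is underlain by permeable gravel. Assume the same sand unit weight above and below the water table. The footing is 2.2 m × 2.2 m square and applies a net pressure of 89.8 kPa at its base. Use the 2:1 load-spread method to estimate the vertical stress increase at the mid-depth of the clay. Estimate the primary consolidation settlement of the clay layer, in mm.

Mid-depth of clay below the ground surface: z = 1.2 + 5.1/2 = 3.75 m.
Total vertical stress at mid-clay: σ_v = 20×1.2 + 17×2.55 = 67.35 kPa.
Pore pressure: u = 9.81×(3.75 − 0.039) = 36.405 kPa.
Initial effective stress: σ'_0 = σ_v − u = 67.35 − 36.405 = 30.945 kPa.
Stress increase at mid-clay by the 2:1 spreading method:
Δσ = qBL/((B+z)(L+z)) = 89.8×2.2×2.2/((2.2+3.75)(2.2+3.75)) = 12.277 kPa
Final effective stress: σ'_f = 30.945 + 12.277 = 43.222 kPa.
σ'_f = 43.222 > σ'_p = 37.6 kPa, so the stress path crosses the preconsolidation pressure — recompression up to σ'_p, then virgin compression beyond:
S_c = H/(1+e₀)·[C_r·log₁₀(σ'_p/σ'_0) + C_c·log₁₀(σ'_f/σ'_p)]
    = 5.1/1.94 × [0.056×log₁₀(37.6/30.945) + 0.17×log₁₀(43.222/37.6)]
    = 2.6289 × [0.0047375 + 0.010288] = 0.0395 m

S_c ≈ 39.5 mm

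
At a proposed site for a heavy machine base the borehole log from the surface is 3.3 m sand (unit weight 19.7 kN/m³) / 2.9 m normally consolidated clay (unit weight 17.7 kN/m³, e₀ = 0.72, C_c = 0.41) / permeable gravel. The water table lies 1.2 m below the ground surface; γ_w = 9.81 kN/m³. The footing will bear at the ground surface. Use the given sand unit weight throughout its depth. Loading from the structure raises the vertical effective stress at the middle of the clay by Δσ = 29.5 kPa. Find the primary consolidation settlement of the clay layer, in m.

Mid-depth of clay below the ground surface: z = 3.3 + 2.9/2 = 4.75 m.
Total vertical stress at mid-clay: σ_v = 19.7×3.3 + 17.7×1.45 = 90.675 kPa.
Pore pressure: u = 9.81×(4.75 − 1.2) = 34.825 kPa.
Initial effective stress: σ'_0 = σ_v − u = 90.675 − 34.825 = 55.85 kPa.
Final effective stress: σ'_f = σ'_0 + Δσ = 55.85 + 29.5 = 85.35 kPa.
Normally consolidated clay, so the full stress increment lies on the virgin compression line:
S_c = C_c·H/(1+e₀)·log₁₀(σ'_f/σ'_0) = 0.41×2.9/(1+0.72)×log₁₀(85.35/55.85)
    = 0.69128 × 0.18418 = 0.1273 m

S_c ≈ 0.127 m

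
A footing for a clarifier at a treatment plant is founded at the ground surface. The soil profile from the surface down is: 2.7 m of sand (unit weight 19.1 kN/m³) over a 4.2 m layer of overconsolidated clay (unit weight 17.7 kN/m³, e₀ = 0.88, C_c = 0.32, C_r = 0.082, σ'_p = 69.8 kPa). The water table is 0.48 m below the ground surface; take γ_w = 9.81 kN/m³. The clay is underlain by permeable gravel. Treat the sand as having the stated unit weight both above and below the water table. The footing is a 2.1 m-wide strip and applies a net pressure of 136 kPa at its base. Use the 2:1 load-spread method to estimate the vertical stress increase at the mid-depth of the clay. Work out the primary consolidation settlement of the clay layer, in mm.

Mid-depth of clay below the ground surface: z = 2.7 + 4.2/2 = 4.8 m.
Total vertical stress at mid-clay: σ_v = 19.1×2.7 + 17.7×2.1 = 88.74 kPa.
Pore pressure: u = 9.81×(4.8 − 0.48) = 42.379 kPa.
Initial effective stress: σ'_0 = σ_v − u = 88.74 − 42.379 = 46.361 kPa.
Stress increase at mid-clay by the 2:1 spreading method:
Δσ = qB/(B+z) = 136×2.1/(2.1+4.8) = 41.391 kPa
Final effective stress: σ'_f = 46.361 + 41.391 = 87.752 kPa.
σ'_f = 87.752 > σ'_p = 69.8 kPa, so the stress path crosses the preconsolidation pressure — recompression up to σ'_p, then virgin compression beyond:
S_c = H/(1+e₀)·[C_r·log₁₀(σ'_p/σ'_0) + C_c·log₁₀(σ'_f/σ'_p)]
    = 4.2/1.88 × [0.082×log₁₀(69.8/46.361) + 0.32×log₁₀(87.752/69.8)]
    = 2.234 × [0.014572 + 0.031809] = 0.1036 m

S_c ≈ 104 mm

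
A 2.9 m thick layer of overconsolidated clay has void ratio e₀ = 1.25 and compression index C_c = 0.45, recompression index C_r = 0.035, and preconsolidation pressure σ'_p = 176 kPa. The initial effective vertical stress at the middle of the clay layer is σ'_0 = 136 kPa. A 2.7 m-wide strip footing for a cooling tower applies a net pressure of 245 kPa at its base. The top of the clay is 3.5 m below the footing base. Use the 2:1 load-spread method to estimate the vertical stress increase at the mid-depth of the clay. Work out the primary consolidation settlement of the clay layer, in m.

Mid-depth of clay below the footing base: z = 3.5 + 2.9/2 = 4.95 m.
Stress increase at mid-clay by the 2:1 spreading method:
Δσ = qB/(B+z) = 245×2.7/(2.7+4.95) = 86.471 kPa
Final effective stress: σ'_f = 136 + 86.471 = 222.47 kPa.
σ'_f = 222.47 > σ'_p = 176 kPa, so the stress path crosses the preconsolidation pressure — recompression up to σ'_p, then virgin compression beyond:
S_c = H/(1+e₀)·[C_r·log₁₀(σ'_p/σ'_0) + C_c·log₁₀(σ'_f/σ'_p)]
    = 2.9/2.25 × [0.035×log₁₀(176/136) + 0.45×log₁₀(222.47/176)]
    = 1.2889 × [0.0039191 + 0.045791] = 0.06407 m

S_c ≈ 0.0641 m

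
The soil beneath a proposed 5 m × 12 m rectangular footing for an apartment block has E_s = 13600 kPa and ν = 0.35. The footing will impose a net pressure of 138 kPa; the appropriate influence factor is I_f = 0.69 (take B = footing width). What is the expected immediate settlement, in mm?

Immediate (elastic) settlement: S_e = q·B·(1−ν²)/E_s · I_f.
S_e = 138 × 5 × (1 − 0.35²) / 13600 × 0.69
    = 138 × 5 × 0.8775 / 13600 × 0.69
    = 0.03072 m = 30.72 mm

S_e ≈ 30.7 mm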